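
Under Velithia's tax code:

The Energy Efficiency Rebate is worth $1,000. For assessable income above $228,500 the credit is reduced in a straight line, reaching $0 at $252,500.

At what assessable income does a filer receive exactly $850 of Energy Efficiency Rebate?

$850 is 850/1,000 of the full $1,000, so 150/1,000 of the $24,000 range has been used: income = $228,500 + $24,000 × 150/1,000 = $232,100.

$232,100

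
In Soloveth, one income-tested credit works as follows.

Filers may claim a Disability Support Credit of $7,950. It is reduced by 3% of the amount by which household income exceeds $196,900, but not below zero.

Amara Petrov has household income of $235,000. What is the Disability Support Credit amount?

Disability Support Credit: 3% of the $38,100 excess over $196,900 is $1,143; credit = $7,950 − $1,143 = $6,807.

$6,807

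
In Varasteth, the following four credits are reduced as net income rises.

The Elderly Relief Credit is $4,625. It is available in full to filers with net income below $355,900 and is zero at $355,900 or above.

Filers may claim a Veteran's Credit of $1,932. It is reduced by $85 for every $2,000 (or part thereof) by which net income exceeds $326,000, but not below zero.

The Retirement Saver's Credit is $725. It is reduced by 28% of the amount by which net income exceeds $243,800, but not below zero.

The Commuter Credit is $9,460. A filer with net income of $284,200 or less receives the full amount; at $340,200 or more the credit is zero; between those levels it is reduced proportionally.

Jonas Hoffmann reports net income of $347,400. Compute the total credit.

$5,622

Elderly Relief Credit: $347,400 is below the $355,900 cutoff, so the full $4,625 applies.
Veteran's Credit: income exceeds $326,000 by $21,400, which is 11 full-or-partial $2,000 increments; reduction = 11 × $85 = $935, leaving $997.
Retirement Saver's Credit: 28% of the $103,600 excess over $243,800 is $29,008 ≥ base, so the credit is $0.
Commuter Credit: $347,400 is at or above $340,200, so the credit is $0.
Total: $4,625 + $997 + $0 + $0 = $5,622.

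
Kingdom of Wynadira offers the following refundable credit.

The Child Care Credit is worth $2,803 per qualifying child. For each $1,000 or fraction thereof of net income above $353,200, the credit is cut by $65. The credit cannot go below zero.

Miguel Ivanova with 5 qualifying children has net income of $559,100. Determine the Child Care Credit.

$625

Child Care Credit: base = 5 × $2,803 = $14,015. income exceeds $353,200 by $205,900, which is 206 full-or-partial $1,000 increments; reduction = 206 × $65 = $13,390, leaving $625.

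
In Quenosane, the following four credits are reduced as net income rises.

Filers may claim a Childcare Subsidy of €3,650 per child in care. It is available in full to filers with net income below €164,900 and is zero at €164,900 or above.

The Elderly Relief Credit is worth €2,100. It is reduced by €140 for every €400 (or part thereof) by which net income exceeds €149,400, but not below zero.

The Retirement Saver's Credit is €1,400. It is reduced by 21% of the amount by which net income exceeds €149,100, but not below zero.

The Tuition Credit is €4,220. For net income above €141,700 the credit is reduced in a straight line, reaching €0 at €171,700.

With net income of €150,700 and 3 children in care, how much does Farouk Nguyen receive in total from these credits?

€16,508

Childcare Subsidy: base = 3 × €3,650 = €10,950. €150,700 is below the €164,900 cutoff, so the full €10,950 applies.
Elderly Relief Credit: income exceeds €149,400 by €1,300, which is 4 full-or-partial €400 increments; reduction = 4 × €140 = €560, leaving €1,540.
Retirement Saver's Credit: 21% of the €1,600 excess over €149,100 is €336; credit = €1,400 − €336 = €1,064.
Tuition Credit: €150,700 is €9,000 into a €30,000 phase-out range, leaving 21,000/30,000 of the credit: €4,220 × 21,000/30,000 = €2,954.
Total: €10,950 + €1,540 + €1,064 + €2,954 = €16,508.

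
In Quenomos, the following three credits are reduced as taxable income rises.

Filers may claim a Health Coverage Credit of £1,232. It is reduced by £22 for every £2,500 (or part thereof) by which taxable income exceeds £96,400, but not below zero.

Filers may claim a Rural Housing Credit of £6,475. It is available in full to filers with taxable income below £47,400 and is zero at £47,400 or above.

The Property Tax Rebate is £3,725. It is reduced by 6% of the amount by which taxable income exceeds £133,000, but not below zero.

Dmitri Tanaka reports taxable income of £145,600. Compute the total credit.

£3,761

Health Coverage Credit: income exceeds £96,400 by £49,200, which is 20 full-or-partial £2,500 increments; reduction = 20 × £22 = £440, leaving £792.
Rural Housing Credit: £145,600 meets or exceeds the £47,400 cutoff, so the credit is £0.
Property Tax Rebate: 6% of the £12,600 excess over £133,000 is £756; credit = £3,725 − £756 = £2,969.
Total: £792 + £0 + £2,969 = £3,761.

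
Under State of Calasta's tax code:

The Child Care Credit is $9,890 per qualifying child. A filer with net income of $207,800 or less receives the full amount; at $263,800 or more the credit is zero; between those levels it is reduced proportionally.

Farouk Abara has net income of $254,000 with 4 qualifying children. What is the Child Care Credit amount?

$6,923

Child Care Credit: base = 4 × $9,890 = $39,560. $254,000 is $46,200 into a $56,000 phase-out range, leaving 9,800/56,000 of the credit: $39,560 × 9,800/56,000 = $6,923.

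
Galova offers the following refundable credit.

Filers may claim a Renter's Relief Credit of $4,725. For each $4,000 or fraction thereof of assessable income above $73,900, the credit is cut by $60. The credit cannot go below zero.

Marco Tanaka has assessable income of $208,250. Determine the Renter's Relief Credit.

$2,685

Renter's Relief Credit: income exceeds $73,900 by $134,350, which is 34 full-or-partial $4,000 increments; reduction = 34 × $60 = $2,040, leaving $2,685.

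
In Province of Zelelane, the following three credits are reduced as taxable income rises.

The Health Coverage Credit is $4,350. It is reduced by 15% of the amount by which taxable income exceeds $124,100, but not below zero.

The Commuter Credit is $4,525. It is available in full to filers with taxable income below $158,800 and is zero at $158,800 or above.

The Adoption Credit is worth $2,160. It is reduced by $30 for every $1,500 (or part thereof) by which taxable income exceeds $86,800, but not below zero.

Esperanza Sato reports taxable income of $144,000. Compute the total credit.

Health Coverage Credit: 15% of the $19,900 excess over $124,100 is $2,985; credit = $4,350 − $2,985 = $1,365.
Commuter Credit: $144,000 is below the $158,800 cutoff, so the full $4,525 applies.
Adoption Credit: income exceeds $86,800 by $57,200, which is 39 full-or-partial $1,500 increments; reduction = 39 × $30 = $1,170, leaving $990.
Total: $1,365 + $4,525 + $990 = $6,880.

$6,880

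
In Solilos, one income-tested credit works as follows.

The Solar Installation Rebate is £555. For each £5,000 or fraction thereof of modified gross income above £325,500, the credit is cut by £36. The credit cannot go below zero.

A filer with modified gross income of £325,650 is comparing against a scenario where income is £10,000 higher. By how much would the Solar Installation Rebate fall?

At £325,650 — income exceeds £325,500 by £150, which is 1 full-or-partial £5,000 increment; reduction = 1 × £36 = £36, leaving £519.
At £335,650 — income exceeds £325,500 by £10,150, which is 3 full-or-partial £5,000 increments; reduction = 3 × £36 = £108, leaving £447.
Lost: £519 − £447 = £72.

£72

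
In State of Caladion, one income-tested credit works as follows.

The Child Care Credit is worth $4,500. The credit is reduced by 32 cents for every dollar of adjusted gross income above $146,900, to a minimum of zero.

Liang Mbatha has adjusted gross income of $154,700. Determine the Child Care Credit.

$2,004

Child Care Credit: 32% of the $7,800 excess over $146,900 is $2,496; credit = $4,500 − $2,496 = $2,004.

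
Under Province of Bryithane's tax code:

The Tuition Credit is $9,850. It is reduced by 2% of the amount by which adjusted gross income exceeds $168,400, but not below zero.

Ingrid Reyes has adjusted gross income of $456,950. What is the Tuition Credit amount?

Tuition Credit: 2% of the $288,550 excess over $168,400 is $5,771; credit = $9,850 − $5,771 = $4,079.

$4,079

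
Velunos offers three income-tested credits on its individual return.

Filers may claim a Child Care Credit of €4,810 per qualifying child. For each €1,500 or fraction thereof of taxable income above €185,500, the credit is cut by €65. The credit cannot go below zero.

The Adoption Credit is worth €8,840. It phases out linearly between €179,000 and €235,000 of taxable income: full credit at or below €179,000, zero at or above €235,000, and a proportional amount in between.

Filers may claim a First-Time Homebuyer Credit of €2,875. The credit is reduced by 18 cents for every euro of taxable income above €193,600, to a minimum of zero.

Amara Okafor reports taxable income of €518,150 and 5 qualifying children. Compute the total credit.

Child Care Credit: base = 5 × €4,810 = €24,050. income exceeds €185,500 by €332,650, which is 222 full-or-partial €1,500 increments; reduction = 222 × €65 = €14,430, leaving €9,620.
Adoption Credit: €518,150 is at or above €235,000, so the credit is €0.
First-Time Homebuyer Credit: 18% of the €324,550 excess over €193,600 is €58,419 ≥ base, so the credit is €0.
Total: €9,620 + €0 + €0 = €9,620.

€9,620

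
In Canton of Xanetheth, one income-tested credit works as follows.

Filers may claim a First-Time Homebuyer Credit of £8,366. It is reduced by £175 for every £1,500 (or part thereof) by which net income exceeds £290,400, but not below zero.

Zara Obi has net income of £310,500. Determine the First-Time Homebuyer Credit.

First-Time Homebuyer Credit: income exceeds £290,400 by £20,100, which is 14 full-or-partial £1,500 increments; reduction = 14 × £175 = £2,450, leaving £5,916.

£5,916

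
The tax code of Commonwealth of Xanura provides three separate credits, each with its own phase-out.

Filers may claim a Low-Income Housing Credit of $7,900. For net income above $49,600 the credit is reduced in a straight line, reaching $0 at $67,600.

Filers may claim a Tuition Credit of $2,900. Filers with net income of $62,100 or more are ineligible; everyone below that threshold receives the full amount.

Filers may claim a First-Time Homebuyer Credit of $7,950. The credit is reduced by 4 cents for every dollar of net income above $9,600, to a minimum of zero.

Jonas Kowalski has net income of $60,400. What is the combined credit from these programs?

$11,978

Low-Income Housing Credit: $60,400 is $10,800 into a $18,000 phase-out range, leaving 7,200/18,000 of the credit: $7,900 × 7,200/18,000 = $3,160.
Tuition Credit: $60,400 is below the $62,100 cutoff, so the full $2,900 applies.
First-Time Homebuyer Credit: 4% of the $50,800 excess over $9,600 is $2,032; credit = $7,950 − $2,032 = $5,918.
Total: $3,160 + $2,900 + $5,918 = $11,978.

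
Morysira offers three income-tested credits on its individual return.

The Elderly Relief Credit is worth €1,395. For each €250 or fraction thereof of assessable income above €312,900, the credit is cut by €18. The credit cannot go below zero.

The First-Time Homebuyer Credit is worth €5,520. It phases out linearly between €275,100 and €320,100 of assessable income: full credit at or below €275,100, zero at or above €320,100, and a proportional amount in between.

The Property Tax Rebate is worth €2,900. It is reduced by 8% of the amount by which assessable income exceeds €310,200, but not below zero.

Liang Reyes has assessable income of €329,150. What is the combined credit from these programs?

€1,609

Elderly Relief Credit: income exceeds €312,900 by €16,250, which is 65 full-or-partial €250 increments; reduction = 65 × €18 = €1,170, leaving €225.
First-Time Homebuyer Credit: €329,150 is at or above €320,100, so the credit is €0.
Property Tax Rebate: 8% of the €18,950 excess over €310,200 is €1,516; credit = €2,900 − €1,516 = €1,384.
Total: €225 + €0 + €1,384 = €1,609.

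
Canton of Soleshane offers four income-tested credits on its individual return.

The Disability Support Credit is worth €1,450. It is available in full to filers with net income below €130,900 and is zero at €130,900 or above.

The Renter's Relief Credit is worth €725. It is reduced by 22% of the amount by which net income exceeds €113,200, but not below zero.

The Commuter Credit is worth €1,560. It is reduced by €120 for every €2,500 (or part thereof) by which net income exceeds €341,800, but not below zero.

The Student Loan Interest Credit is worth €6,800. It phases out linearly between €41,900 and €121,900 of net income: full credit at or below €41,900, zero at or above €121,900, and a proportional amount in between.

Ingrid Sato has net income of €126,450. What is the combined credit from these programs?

Disability Support Credit: €126,450 is below the €130,900 cutoff, so the full €1,450 applies.
Renter's Relief Credit: 22% of the €13,250 excess over €113,200 is €2,915 ≥ base, so the credit is €0.
Commuter Credit: €126,450 is at or below the €341,800 threshold, so the full €1,560 applies.
Student Loan Interest Credit: €126,450 is at or above €121,900, so the credit is €0.
Total: €1,450 + €0 + €1,560 + €0 = €3,010.

€3,010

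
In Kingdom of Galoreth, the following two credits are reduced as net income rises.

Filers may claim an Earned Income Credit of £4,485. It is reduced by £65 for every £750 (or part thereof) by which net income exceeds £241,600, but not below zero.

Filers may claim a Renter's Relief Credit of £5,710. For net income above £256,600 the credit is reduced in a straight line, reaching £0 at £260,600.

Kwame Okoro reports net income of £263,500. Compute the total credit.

£2,535

Earned Income Credit: income exceeds £241,600 by £21,900, which is 30 full-or-partial £750 increments; reduction = 30 × £65 = £1,950, leaving £2,535.
Renter's Relief Credit: £263,500 is at or above £260,600, so the credit is £0.
Total: £2,535 + £0 = £2,535.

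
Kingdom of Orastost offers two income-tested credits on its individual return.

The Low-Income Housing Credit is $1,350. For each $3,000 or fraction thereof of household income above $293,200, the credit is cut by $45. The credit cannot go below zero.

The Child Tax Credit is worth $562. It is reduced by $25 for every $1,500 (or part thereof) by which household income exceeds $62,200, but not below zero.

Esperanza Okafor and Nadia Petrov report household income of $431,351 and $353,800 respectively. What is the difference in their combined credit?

Esperanza ($431,351): Low-Income Housing Credit: income exceeds $293,200 by $138,151 → 47 increments × $45 = $2,115 ≥ base, so the credit is $0. Child Tax Credit: income exceeds $62,200 by $369,151 → 247 increments × $25 = $6,175 ≥ base, so the credit is $0. total $0 + $0 = $0
Nadia ($353,800): Low-Income Housing Credit: income exceeds $293,200 by $60,600, which is 21 full-or-partial $3,000 increments; reduction = 21 × $45 = $945, leaving $405. Child Tax Credit: income exceeds $62,200 by $291,600 → 195 increments × $25 = $4,875 ≥ base, so the credit is $0. total $405 + $0 = $405
Difference: |$0 − $405| = $405.

$405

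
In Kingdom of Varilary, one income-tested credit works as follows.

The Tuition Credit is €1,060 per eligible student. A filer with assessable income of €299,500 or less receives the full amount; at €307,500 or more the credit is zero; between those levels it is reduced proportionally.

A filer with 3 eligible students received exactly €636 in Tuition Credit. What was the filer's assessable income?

€305,900

Full credit = 3 × €1,060 = €3,180.
€636 is 636/3,180 of the full €3,180, so 2,544/3,180 of the €8,000 range has been used: income = €299,500 + €8,000 × 2,544/3,180 = €305,900.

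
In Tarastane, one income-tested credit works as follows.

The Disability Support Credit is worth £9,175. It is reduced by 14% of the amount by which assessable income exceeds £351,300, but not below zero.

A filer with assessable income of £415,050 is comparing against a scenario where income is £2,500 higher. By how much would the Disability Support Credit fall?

£250

At £415,050 — 14% of the £63,750 excess over £351,300 is £8,925; credit = £9,175 − £8,925 = £250.
At £417,550 — 14% of the £66,250 excess over £351,300 is £9,275 ≥ base, so the credit is £0.
Lost: £250 − £0 = £250.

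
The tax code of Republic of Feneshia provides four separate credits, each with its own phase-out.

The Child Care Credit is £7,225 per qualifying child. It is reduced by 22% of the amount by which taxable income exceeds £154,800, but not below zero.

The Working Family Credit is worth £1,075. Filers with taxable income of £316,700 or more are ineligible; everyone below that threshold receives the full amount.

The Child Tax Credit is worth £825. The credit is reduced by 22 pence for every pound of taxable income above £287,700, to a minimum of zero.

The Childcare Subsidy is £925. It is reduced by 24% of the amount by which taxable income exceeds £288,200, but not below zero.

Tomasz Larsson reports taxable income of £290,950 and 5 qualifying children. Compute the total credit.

£7,622

Child Care Credit: base = 5 × £7,225 = £36,125. 22% of the £136,150 excess over £154,800 is £29,953; credit = £36,125 − £29,953 = £6,172.
Working Family Credit: £290,950 is below the £316,700 cutoff, so the full £1,075 applies.
Child Tax Credit: 22% of the £3,250 excess over £287,700 is £715; credit = £825 − £715 = £110.
Childcare Subsidy: 24% of the £2,750 excess over £288,200 is £660; credit = £925 − £660 = £265.
Total: £6,172 + £1,075 + £110 + £265 = £7,622.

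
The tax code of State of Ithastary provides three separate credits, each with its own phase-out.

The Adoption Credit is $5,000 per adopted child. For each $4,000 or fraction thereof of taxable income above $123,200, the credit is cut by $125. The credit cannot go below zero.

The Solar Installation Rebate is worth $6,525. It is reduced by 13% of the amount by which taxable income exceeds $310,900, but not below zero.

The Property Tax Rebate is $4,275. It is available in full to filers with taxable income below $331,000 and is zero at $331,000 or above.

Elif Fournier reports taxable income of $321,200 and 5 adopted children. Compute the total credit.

$28,211

Adoption Credit: base = 5 × $5,000 = $25,000. income exceeds $123,200 by $198,000, which is 50 full-or-partial $4,000 increments; reduction = 50 × $125 = $6,250, leaving $18,750.
Solar Installation Rebate: 13% of the $10,300 excess over $310,900 is $1,339; credit = $6,525 − $1,339 = $5,186.
Property Tax Rebate: $321,200 is below the $331,000 cutoff, so the full $4,275 applies.
Total: $18,750 + $5,186 + $4,275 = $28,211.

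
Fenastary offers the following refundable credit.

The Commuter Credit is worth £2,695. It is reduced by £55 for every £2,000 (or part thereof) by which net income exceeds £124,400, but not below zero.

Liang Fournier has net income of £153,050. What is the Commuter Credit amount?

£1,870

Commuter Credit: income exceeds £124,400 by £28,650, which is 15 full-or-partial £2,000 increments; reduction = 15 × £55 = £825, leaving £1,870.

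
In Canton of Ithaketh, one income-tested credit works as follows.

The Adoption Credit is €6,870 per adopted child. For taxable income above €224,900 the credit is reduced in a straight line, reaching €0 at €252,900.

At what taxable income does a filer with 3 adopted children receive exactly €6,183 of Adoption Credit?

Full credit = 3 × €6,870 = €20,610.
€6,183 is 6,183/20,610 of the full €20,610, so 14,427/20,610 of the €28,000 range has been used: income = €224,900 + €28,000 × 14,427/20,610 = €244,500.

€244,500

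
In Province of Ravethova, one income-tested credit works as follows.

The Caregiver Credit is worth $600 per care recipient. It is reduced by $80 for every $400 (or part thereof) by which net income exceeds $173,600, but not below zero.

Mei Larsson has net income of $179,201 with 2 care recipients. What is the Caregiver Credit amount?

$0

Caregiver Credit: base = 2 × $600 = $1,200. income exceeds $173,600 by $5,601 → 15 increments × $80 = $1,200 ≥ base, so the credit is $0.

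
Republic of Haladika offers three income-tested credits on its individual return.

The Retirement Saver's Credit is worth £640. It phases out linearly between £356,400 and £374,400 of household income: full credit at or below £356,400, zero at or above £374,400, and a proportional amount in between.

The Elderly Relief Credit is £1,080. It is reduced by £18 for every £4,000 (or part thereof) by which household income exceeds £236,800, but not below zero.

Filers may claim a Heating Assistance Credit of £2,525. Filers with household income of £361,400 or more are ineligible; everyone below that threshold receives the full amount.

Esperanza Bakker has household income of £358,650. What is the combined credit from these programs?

Retirement Saver's Credit: £358,650 is £2,250 into a £18,000 phase-out range, leaving 15,750/18,000 of the credit: £640 × 15,750/18,000 = £560.
Elderly Relief Credit: income exceeds £236,800 by £121,850, which is 31 full-or-partial £4,000 increments; reduction = 31 × £18 = £558, leaving £522.
Heating Assistance Credit: £358,650 is below the £361,400 cutoff, so the full £2,525 applies.
Total: £560 + £522 + £2,525 = £3,607.

£3,607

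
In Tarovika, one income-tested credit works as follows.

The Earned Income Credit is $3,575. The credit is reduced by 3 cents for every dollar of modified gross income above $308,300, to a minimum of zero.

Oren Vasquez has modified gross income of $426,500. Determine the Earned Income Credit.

$29

Earned Income Credit: 3% of the $118,200 excess over $308,300 is $3,546; credit = $3,575 − $3,546 = $29.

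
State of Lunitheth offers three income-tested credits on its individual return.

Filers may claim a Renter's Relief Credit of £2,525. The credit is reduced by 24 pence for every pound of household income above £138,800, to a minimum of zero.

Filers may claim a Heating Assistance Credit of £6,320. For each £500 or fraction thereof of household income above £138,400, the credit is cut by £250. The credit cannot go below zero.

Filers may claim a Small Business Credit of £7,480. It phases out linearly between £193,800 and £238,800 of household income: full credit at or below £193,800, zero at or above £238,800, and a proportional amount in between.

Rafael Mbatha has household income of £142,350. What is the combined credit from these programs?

£13,473

Renter's Relief Credit: 24% of the £3,550 excess over £138,800 is £852; credit = £2,525 − £852 = £1,673.
Heating Assistance Credit: income exceeds £138,400 by £3,950, which is 8 full-or-partial £500 increments; reduction = 8 × £250 = £2,000, leaving £4,320.
Small Business Credit: £142,350 is at or below the £193,800 threshold, so the full £7,480 applies.
Total: £1,673 + £4,320 + £7,480 = £13,473.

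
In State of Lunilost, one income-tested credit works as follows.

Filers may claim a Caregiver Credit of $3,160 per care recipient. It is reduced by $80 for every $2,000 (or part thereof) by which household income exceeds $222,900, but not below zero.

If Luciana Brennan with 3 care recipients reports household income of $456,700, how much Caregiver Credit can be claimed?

$120

Caregiver Credit: base = 3 × $3,160 = $9,480. income exceeds $222,900 by $233,800, which is 117 full-or-partial $2,000 increments; reduction = 117 × $80 = $9,360, leaving $120.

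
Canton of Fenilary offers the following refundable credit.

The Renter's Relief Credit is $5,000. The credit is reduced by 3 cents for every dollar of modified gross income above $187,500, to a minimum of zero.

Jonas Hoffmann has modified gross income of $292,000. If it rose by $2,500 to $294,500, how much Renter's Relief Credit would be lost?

At $292,000 — 3% of the $104,500 excess over $187,500 is $3,135; credit = $5,000 − $3,135 = $1,865.
At $294,500 — 3% of the $107,000 excess over $187,500 is $3,210; credit = $5,000 − $3,210 = $1,790.
Lost: $1,865 − $1,790 = $75.

$75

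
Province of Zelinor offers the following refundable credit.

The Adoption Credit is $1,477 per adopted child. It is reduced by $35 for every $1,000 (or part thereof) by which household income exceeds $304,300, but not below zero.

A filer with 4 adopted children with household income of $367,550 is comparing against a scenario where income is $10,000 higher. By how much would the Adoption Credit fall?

$350

At $367,550 — base = 4 × $1,477 = $5,908. income exceeds $304,300 by $63,250, which is 64 full-or-partial $1,000 increments; reduction = 64 × $35 = $2,240, leaving $3,668.
At $377,550 — base = 4 × $1,477 = $5,908. income exceeds $304,300 by $73,250, which is 74 full-or-partial $1,000 increments; reduction = 74 × $35 = $2,590, leaving $3,318.
Lost: $3,668 − $3,318 = $350.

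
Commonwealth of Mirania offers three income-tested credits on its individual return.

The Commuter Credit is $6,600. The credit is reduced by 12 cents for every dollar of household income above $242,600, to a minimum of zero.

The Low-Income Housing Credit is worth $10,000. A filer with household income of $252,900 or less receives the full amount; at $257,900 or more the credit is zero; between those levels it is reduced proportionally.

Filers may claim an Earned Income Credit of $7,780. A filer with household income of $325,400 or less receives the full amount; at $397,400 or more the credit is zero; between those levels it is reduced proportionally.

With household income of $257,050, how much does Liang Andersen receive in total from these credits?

$14,346

Commuter Credit: 12% of the $14,450 excess over $242,600 is $1,734; credit = $6,600 − $1,734 = $4,866.
Low-Income Housing Credit: $257,050 is $4,150 into a $5,000 phase-out range, leaving 850/5,000 of the credit: $10,000 × 850/5,000 = $1,700.
Earned Income Credit: $257,050 is at or below the $325,400 threshold, so the full $7,780 applies.
Total: $4,866 + $1,700 + $7,780 = $14,346.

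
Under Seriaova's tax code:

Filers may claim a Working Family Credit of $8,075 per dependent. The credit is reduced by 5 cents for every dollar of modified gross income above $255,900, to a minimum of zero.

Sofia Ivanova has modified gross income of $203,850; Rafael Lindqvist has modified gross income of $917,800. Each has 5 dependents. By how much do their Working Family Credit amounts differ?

Sofia ($203,850): Working Family Credit: base = 5 × $8,075 = $40,375. $203,850 is at or below the $255,900 threshold, so the full $40,375 applies.
Rafael ($917,800): Working Family Credit: base = 5 × $8,075 = $40,375. 5% of the $661,900 excess over $255,900 is $33,095; credit = $40,375 − $33,095 = $7,280.
Difference: |$40,375 − $7,280| = $33,095.

$33,095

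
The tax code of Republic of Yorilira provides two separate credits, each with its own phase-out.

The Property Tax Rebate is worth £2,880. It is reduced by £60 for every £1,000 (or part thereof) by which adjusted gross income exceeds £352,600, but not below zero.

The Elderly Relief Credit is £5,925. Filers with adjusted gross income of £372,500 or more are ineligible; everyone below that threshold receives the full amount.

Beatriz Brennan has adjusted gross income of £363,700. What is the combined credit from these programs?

£8,085

Property Tax Rebate: income exceeds £352,600 by £11,100, which is 12 full-or-partial £1,000 increments; reduction = 12 × £60 = £720, leaving £2,160.
Elderly Relief Credit: £363,700 is below the £372,500 cutoff, so the full £5,925 applies.
Total: £2,160 + £5,925 = £8,085.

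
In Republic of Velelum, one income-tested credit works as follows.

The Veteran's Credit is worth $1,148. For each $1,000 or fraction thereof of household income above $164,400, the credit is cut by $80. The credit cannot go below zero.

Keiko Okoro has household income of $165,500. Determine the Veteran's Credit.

Veteran's Credit: income exceeds $164,400 by $1,100, which is 2 full-or-partial $1,000 increments; reduction = 2 × $80 = $160, leaving $988.

$988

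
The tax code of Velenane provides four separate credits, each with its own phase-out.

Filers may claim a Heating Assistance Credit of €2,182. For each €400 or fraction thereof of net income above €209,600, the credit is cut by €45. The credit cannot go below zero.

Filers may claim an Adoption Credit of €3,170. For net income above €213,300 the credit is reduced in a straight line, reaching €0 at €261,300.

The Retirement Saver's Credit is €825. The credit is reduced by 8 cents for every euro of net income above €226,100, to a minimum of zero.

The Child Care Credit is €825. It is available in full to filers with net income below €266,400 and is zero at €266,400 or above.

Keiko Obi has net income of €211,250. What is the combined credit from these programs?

Heating Assistance Credit: income exceeds €209,600 by €1,650, which is 5 full-or-partial €400 increments; reduction = 5 × €45 = €225, leaving €1,957.
Adoption Credit: €211,250 is at or below the €213,300 threshold, so the full €3,170 applies.
Retirement Saver's Credit: €211,250 is at or below the €226,100 threshold, so the full €825 applies.
Child Care Credit: €211,250 is below the €266,400 cutoff, so the full €825 applies.
Total: €1,957 + €3,170 + €825 + €825 = €6,777.

€6,777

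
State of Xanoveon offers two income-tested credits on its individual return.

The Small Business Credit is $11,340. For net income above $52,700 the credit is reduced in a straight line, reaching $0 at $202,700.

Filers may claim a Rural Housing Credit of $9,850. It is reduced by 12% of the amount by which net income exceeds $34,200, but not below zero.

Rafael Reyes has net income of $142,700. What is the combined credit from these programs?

Small Business Credit: $142,700 is $90,000 into a $150,000 phase-out range, leaving 60,000/150,000 of the credit: $11,340 × 60,000/150,000 = $4,536.
Rural Housing Credit: 12% of the $108,500 excess over $34,200 is $13,020 ≥ base, so the credit is $0.
Total: $4,536 + $0 = $4,536.

$4,536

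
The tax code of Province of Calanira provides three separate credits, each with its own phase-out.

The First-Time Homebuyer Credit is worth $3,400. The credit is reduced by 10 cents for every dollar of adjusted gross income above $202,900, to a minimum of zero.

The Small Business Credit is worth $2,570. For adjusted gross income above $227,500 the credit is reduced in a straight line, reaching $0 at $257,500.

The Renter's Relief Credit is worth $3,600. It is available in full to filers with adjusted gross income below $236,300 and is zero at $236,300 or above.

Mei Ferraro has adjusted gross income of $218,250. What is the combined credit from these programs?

$8,035

First-Time Homebuyer Credit: 10% of the $15,350 excess over $202,900 is $1,535; credit = $3,400 − $1,535 = $1,865.
Small Business Credit: $218,250 is at or below the $227,500 threshold, so the full $2,570 applies.
Renter's Relief Credit: $218,250 is below the $236,300 cutoff, so the full $3,600 applies.
Total: $1,865 + $2,570 + $3,600 = $8,035.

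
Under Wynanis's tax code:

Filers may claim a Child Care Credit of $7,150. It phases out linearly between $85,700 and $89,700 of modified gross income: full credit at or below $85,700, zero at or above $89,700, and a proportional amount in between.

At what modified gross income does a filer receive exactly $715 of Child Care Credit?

$89,300

$715 is 715/7,150 of the full $7,150, so 6,435/7,150 of the $4,000 range has been used: income = $85,700 + $4,000 × 6,435/7,150 = $89,300.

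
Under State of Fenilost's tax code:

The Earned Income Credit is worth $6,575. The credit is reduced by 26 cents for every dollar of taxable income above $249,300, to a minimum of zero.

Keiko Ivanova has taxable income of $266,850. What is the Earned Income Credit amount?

Earned Income Credit: 26% of the $17,550 excess over $249,300 is $4,563; credit = $6,575 − $4,563 = $2,012.

$2,012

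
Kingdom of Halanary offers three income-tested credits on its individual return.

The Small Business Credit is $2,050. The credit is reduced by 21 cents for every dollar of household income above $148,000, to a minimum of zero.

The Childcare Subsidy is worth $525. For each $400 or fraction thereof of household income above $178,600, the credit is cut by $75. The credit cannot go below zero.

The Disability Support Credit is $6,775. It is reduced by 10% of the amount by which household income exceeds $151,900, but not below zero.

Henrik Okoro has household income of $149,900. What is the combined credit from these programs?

Small Business Credit: 21% of the $1,900 excess over $148,000 is $399; credit = $2,050 − $399 = $1,651.
Childcare Subsidy: $149,900 is at or below the $178,600 threshold, so the full $525 applies.
Disability Support Credit: $149,900 is at or below the $151,900 threshold, so the full $6,775 applies.
Total: $1,651 + $525 + $6,775 = $8,951.

$8,951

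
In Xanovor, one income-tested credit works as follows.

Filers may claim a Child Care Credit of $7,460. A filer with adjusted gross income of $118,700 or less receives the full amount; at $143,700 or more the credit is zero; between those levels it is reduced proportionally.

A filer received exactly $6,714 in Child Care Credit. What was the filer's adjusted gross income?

$121,200

$6,714 is 6,714/7,460 of the full $7,460, so 746/7,460 of the $25,000 range has been used: income = $118,700 + $25,000 × 746/7,460 = $121,200.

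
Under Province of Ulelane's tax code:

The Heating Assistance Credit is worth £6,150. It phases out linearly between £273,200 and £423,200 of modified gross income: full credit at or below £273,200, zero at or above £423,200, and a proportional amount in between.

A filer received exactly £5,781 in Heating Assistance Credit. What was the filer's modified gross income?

£5,781 is 5,781/6,150 of the full £6,150, so 369/6,150 of the £150,000 range has been used: income = £273,200 + £150,000 × 369/6,150 = £282,200.

£282,200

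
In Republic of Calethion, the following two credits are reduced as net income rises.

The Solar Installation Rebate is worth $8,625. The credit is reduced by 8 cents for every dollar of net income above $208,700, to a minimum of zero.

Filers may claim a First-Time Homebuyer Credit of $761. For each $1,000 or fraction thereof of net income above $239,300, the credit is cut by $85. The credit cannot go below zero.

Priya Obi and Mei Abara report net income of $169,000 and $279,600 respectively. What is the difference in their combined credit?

$6,433

Priya ($169,000): Solar Installation Rebate: $169,000 is at or below the $208,700 threshold, so the full $8,625 applies. First-Time Homebuyer Credit: $169,000 is at or below the $239,300 threshold, so the full $761 applies. total $8,625 + $761 = $9,386
Mei ($279,600): Solar Installation Rebate: 8% of the $70,900 excess over $208,700 is $5,672; credit = $8,625 − $5,672 = $2,953. First-Time Homebuyer Credit: income exceeds $239,300 by $40,300 → 41 increments × $85 = $3,485 ≥ base, so the credit is $0. total $2,953 + $0 = $2,953
Difference: |$9,386 − $2,953| = $6,433.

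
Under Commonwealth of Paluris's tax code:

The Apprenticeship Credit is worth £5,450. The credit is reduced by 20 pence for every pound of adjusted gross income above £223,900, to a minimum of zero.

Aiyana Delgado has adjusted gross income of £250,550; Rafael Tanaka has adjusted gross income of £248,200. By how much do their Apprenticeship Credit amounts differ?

Aiyana (£250,550): Apprenticeship Credit: 20% of the £26,650 excess over £223,900 is £5,330; credit = £5,450 − £5,330 = £120.
Rafael (£248,200): Apprenticeship Credit: 20% of the £24,300 excess over £223,900 is £4,860; credit = £5,450 − £4,860 = £590.
Difference: |£120 − £590| = £470.

£470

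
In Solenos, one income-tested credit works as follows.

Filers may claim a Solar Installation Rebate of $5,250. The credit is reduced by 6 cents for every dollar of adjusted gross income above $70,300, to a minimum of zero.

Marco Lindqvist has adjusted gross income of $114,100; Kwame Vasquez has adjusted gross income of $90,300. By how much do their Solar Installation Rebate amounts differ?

$1,428

Marco ($114,100): Solar Installation Rebate: 6% of the $43,800 excess over $70,300 is $2,628; credit = $5,250 − $2,628 = $2,622.
Kwame ($90,300): Solar Installation Rebate: 6% of the $20,000 excess over $70,300 is $1,200; credit = $5,250 − $1,200 = $4,050.
Difference: |$2,622 − $4,050| = $1,428.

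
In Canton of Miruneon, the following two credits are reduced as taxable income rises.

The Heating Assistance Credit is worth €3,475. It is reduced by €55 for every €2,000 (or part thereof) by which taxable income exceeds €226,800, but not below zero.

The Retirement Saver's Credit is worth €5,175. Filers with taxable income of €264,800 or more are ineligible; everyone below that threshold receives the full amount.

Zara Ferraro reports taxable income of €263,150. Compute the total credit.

€7,605

Heating Assistance Credit: income exceeds €226,800 by €36,350, which is 19 full-or-partial €2,000 increments; reduction = 19 × €55 = €1,045, leaving €2,430.
Retirement Saver's Credit: €263,150 is below the €264,800 cutoff, so the full €5,175 applies.
Total: €2,430 + €5,175 = €7,605.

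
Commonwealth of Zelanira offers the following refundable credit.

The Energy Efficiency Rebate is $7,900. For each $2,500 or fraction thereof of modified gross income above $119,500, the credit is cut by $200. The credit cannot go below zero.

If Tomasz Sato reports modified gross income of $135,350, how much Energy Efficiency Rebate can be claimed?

Energy Efficiency Rebate: income exceeds $119,500 by $15,850, which is 7 full-or-partial $2,500 increments; reduction = 7 × $200 = $1,400, leaving $6,500.

$6,500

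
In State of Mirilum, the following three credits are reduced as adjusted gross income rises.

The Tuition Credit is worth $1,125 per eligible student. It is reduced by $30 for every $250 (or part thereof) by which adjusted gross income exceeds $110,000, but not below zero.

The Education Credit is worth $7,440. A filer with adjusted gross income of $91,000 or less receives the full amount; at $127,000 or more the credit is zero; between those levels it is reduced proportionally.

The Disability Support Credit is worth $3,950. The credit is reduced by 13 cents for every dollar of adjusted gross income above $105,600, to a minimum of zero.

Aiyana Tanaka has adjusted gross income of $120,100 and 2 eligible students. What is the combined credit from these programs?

Tuition Credit: base = 2 × $1,125 = $2,250. income exceeds $110,000 by $10,100, which is 41 full-or-partial $250 increments; reduction = 41 × $30 = $1,230, leaving $1,020.
Education Credit: $120,100 is $29,100 into a $36,000 phase-out range, leaving 6,900/36,000 of the credit: $7,440 × 6,900/36,000 = $1,426.
Disability Support Credit: 13% of the $14,500 excess over $105,600 is $1,885; credit = $3,950 − $1,885 = $2,065.
Total: $1,020 + $1,426 + $2,065 = $4,511.

$4,511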